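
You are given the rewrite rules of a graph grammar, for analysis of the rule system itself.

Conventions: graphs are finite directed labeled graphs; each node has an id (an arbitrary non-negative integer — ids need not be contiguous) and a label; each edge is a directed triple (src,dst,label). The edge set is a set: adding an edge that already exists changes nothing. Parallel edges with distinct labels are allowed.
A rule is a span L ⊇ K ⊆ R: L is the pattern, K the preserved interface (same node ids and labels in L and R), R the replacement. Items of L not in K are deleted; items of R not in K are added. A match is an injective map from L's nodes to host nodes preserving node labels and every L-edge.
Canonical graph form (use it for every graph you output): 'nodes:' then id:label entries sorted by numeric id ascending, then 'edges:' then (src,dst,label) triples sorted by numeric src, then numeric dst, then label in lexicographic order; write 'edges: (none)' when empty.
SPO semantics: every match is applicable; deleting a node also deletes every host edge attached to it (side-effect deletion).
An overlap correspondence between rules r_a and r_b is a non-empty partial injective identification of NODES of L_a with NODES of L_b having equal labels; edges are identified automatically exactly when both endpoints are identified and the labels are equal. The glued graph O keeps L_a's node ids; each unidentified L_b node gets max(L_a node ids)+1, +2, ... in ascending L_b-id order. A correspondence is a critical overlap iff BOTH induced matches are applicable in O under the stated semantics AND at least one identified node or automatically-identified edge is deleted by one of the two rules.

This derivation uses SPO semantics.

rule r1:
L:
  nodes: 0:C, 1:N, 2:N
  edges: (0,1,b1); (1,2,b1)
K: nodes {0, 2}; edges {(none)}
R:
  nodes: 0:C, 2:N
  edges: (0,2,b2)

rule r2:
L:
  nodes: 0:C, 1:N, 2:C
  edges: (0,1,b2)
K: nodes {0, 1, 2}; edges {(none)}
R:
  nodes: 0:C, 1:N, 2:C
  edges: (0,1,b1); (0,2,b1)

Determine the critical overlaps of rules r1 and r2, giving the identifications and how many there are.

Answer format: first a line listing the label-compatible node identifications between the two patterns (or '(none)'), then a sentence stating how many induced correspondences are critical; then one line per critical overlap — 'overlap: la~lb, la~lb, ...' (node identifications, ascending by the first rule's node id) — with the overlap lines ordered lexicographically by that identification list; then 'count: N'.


label-compatible node identifications between L(r1) and L(r2): 0~0, 0~2, 1~1, 2~1
3 of the induced correspondences are critical overlaps of r1 and r2.
overlap: 0~0, 1~1
overlap: 0~2, 1~1
overlap: 1~1
count: 3


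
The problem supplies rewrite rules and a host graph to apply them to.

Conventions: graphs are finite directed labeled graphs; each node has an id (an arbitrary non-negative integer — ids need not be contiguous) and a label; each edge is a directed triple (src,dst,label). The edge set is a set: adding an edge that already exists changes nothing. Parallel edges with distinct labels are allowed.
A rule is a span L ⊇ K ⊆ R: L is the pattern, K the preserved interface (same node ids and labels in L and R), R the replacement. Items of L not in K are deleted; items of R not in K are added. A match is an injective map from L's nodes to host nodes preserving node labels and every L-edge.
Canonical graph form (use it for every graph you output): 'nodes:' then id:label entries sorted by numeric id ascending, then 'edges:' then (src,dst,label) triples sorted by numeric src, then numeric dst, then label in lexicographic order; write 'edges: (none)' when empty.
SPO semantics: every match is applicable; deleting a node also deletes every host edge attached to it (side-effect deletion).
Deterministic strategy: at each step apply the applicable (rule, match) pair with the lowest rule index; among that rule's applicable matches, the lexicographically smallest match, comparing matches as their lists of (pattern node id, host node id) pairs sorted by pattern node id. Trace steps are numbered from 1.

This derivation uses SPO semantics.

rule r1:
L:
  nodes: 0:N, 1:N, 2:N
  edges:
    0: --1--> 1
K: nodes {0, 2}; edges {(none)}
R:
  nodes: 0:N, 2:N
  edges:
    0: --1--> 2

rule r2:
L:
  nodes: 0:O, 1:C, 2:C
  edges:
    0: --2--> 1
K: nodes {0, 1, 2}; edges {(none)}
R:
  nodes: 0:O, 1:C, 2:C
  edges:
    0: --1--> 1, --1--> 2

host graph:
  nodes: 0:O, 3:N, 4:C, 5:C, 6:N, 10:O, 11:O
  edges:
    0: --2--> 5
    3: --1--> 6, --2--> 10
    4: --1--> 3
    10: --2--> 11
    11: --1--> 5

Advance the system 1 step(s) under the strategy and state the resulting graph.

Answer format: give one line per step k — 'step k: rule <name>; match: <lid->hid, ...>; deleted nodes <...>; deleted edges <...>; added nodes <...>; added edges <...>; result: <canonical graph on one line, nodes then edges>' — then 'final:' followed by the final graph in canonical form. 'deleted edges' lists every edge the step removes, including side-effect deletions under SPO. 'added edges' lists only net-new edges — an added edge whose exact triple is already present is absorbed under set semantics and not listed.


step 1: rule r2; match: 0->0, 1->5, 2->4; deleted nodes (none); deleted edges (0,5,2); added nodes (none); added edges (0,4,1); (0,5,1); result: nodes: 0:O, 3:N, 4:C, 5:C, 6:N, 10:O, 11:O edges: (0,4,1); (0,5,1); (3,6,1); (3,10,2); (4,3,1); (10,11,2); (11,5,1)
final:
nodes: 0:O, 3:N, 4:C, 5:C, 6:N, 10:O, 11:O
edges: (0,4,1); (0,5,1); (3,6,1); (3,10,2); (4,3,1); (10,11,2); (11,5,1)


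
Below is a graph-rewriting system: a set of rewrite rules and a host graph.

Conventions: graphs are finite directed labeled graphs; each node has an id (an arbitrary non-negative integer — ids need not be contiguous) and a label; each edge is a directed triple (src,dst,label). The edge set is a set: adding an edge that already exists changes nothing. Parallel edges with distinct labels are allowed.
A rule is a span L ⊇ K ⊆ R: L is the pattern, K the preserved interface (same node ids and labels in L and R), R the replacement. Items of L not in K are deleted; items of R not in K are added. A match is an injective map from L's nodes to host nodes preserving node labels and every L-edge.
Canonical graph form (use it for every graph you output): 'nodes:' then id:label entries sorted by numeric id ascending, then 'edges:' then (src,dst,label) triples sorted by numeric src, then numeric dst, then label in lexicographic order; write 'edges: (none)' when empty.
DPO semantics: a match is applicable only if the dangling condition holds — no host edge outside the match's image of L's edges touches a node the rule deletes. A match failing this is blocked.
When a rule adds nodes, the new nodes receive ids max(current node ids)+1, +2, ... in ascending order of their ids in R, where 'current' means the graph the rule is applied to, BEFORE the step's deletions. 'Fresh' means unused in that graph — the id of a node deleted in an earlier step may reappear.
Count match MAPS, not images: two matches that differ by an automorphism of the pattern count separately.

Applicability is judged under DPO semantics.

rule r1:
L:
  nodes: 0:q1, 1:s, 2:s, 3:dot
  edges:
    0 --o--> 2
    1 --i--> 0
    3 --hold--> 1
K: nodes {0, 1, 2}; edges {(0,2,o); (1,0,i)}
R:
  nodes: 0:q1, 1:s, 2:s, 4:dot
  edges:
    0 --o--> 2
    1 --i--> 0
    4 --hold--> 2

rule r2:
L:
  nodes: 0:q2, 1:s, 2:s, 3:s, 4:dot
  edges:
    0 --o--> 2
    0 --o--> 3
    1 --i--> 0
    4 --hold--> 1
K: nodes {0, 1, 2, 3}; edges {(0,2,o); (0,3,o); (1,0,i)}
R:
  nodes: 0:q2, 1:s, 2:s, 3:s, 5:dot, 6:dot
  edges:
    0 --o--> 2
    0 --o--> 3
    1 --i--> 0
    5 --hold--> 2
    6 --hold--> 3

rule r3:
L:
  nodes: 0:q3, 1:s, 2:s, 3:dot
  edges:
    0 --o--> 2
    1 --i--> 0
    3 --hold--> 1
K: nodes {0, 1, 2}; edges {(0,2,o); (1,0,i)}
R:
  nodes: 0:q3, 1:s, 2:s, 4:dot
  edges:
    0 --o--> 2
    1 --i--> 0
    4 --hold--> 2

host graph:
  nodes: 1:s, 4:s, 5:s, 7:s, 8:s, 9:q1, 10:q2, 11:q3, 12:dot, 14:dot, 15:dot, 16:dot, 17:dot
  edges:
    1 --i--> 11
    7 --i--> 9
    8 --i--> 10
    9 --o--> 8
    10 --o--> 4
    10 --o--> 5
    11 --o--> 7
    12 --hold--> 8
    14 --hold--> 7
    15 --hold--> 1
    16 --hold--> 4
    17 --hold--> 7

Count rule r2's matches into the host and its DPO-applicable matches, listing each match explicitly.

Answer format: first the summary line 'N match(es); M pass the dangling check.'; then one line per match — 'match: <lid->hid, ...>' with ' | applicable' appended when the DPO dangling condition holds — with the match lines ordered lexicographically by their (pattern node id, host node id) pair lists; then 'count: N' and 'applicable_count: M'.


2 match(es); 2 pass the dangling check.
match: 0->10, 1->8, 2->4, 3->5, 4->12 | applicable
match: 0->10, 1->8, 2->5, 3->4, 4->12 | applicable
count: 2
applicable_count: 2


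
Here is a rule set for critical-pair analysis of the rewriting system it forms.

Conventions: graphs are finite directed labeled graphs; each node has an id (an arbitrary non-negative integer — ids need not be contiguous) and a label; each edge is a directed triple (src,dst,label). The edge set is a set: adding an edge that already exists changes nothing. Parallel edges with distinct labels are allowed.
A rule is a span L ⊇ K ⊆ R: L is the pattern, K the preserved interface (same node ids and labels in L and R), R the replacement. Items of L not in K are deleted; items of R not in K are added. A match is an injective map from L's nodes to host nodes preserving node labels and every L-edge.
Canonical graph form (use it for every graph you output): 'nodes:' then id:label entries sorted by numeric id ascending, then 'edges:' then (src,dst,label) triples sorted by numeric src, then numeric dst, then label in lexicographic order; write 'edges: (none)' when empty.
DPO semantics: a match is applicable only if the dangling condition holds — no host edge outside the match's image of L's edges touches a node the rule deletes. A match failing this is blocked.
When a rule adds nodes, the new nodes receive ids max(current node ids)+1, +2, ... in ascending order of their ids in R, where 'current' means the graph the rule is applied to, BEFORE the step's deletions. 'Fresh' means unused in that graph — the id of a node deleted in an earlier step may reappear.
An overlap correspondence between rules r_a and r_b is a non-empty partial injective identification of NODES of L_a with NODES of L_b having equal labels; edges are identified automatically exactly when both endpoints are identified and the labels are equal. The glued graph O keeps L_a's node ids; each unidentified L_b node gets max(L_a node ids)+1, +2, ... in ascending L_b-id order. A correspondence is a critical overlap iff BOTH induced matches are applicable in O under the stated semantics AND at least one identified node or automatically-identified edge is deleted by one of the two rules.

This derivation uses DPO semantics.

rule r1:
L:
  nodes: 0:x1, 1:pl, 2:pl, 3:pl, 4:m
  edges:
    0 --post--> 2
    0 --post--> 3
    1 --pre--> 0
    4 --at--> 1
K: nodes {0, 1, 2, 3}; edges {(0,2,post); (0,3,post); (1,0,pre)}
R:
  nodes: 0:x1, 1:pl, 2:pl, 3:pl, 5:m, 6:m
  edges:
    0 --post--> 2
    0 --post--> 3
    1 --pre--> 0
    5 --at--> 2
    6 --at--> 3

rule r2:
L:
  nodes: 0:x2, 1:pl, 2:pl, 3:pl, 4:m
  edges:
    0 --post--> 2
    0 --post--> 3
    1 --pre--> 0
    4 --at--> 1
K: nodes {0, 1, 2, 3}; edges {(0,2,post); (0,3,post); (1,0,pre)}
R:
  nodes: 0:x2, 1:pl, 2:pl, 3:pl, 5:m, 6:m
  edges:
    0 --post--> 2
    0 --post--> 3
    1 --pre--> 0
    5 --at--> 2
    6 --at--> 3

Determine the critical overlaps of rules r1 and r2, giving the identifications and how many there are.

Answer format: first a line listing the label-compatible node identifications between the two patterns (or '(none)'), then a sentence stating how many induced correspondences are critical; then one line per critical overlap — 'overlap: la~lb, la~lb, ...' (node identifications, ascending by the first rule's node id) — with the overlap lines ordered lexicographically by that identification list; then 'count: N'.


label-compatible node identifications between L(r1) and L(r2): 1~1, 1~2, 1~3, 2~1, 2~2, 2~3, 3~1, 3~2, 3~3, 4~4
7 of the induced correspondences are critical overlaps of r1 and r2.
overlap: 1~1, 2~2, 3~3, 4~4
overlap: 1~1, 2~2, 4~4
overlap: 1~1, 2~3, 3~2, 4~4
overlap: 1~1, 2~3, 4~4
overlap: 1~1, 3~2, 4~4
overlap: 1~1, 3~3, 4~4
overlap: 1~1, 4~4
count: 7


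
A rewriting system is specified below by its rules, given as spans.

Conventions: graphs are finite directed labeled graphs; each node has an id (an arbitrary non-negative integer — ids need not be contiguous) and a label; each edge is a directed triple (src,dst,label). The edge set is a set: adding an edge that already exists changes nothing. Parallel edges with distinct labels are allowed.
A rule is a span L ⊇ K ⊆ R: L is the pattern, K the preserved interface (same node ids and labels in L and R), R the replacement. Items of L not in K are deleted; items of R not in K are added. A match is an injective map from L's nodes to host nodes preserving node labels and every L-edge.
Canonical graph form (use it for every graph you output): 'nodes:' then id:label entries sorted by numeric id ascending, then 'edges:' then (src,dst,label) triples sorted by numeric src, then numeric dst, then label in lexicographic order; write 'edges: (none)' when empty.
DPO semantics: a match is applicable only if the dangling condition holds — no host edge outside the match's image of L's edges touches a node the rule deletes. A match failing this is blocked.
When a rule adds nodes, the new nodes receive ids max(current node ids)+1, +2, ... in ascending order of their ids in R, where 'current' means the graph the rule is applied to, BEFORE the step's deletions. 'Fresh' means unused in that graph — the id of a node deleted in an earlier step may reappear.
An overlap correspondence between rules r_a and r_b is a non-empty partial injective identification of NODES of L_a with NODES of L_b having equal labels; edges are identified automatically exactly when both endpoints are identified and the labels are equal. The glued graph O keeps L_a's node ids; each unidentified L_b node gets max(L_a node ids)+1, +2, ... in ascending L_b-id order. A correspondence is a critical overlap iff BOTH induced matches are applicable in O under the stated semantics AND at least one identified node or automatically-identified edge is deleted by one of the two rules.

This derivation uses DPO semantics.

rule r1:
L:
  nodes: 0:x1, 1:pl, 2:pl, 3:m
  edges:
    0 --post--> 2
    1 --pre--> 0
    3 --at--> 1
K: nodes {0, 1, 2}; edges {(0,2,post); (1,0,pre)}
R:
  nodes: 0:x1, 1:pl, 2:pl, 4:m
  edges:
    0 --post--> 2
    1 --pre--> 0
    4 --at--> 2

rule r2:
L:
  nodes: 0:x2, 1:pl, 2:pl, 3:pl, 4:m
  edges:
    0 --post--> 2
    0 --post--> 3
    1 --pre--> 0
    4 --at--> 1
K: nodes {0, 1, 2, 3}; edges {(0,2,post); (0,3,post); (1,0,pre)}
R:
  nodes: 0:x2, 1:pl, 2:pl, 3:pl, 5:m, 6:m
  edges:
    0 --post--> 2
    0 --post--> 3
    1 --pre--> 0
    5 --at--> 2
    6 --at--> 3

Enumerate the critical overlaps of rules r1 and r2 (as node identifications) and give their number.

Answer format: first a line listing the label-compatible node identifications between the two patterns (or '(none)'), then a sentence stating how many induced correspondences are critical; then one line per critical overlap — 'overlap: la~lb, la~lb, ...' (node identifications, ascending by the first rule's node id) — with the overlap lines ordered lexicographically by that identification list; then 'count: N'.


label-compatible node identifications between L(r1) and L(r2): 1~1, 1~2, 1~3, 2~1, 2~2, 2~3, 3~4
3 of the induced correspondences are critical overlaps of r1 and r2.
overlap: 1~1, 2~2, 3~4
overlap: 1~1, 2~3, 3~4
overlap: 1~1, 3~4
count: 3


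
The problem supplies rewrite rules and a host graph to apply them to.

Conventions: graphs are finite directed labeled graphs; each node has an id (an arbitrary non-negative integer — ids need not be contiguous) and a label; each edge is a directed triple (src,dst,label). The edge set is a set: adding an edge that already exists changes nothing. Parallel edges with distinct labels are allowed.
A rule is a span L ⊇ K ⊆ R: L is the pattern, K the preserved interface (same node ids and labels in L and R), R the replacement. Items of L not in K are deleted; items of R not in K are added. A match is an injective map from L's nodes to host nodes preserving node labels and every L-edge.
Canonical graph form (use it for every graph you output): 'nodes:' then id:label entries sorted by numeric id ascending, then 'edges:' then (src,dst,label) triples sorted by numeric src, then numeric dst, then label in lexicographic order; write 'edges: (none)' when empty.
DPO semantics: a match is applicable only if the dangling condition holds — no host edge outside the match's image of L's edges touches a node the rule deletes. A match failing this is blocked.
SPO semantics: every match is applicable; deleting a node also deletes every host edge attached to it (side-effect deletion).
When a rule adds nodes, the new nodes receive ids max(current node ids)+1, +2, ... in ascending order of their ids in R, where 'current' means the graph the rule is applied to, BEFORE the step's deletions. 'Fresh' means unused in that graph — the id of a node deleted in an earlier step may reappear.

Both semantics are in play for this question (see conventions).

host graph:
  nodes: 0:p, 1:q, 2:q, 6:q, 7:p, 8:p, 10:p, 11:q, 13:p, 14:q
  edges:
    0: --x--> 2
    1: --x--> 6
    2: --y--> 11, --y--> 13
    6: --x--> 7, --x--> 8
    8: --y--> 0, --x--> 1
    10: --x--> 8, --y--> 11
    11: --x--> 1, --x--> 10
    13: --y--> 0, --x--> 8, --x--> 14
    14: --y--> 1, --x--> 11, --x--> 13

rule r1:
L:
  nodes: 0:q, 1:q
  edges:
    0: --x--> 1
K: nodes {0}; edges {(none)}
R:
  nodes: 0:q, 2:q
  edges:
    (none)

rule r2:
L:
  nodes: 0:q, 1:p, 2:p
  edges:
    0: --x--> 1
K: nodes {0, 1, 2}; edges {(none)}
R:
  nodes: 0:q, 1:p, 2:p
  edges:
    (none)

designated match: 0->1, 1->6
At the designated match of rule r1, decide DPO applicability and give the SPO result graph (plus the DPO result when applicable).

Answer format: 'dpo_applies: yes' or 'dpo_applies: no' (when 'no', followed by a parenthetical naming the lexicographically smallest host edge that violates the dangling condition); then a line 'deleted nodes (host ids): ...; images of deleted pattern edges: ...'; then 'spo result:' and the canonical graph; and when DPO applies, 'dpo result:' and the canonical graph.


dpo_applies: no
(the rule deletes node 6, which keeps host edge (6,7,x) outside the match image — the dangling condition fails, DPO blocks; SPO proceeds and side-deletes such edges)
deleted nodes (host ids): 6; images of deleted pattern edges: (1,6,x)
spo result:
nodes: 0:p, 1:q, 2:q, 7:p, 8:p, 10:p, 11:q, 13:p, 14:q, 15:q
edges: (0,2,x); (2,11,y); (2,13,y); (8,0,y); (8,1,x); (10,8,x); (10,11,y); (11,1,x); (11,10,x); (13,0,y); (13,8,x); (13,14,x); (14,1,y); (14,11,x); (14,13,x)


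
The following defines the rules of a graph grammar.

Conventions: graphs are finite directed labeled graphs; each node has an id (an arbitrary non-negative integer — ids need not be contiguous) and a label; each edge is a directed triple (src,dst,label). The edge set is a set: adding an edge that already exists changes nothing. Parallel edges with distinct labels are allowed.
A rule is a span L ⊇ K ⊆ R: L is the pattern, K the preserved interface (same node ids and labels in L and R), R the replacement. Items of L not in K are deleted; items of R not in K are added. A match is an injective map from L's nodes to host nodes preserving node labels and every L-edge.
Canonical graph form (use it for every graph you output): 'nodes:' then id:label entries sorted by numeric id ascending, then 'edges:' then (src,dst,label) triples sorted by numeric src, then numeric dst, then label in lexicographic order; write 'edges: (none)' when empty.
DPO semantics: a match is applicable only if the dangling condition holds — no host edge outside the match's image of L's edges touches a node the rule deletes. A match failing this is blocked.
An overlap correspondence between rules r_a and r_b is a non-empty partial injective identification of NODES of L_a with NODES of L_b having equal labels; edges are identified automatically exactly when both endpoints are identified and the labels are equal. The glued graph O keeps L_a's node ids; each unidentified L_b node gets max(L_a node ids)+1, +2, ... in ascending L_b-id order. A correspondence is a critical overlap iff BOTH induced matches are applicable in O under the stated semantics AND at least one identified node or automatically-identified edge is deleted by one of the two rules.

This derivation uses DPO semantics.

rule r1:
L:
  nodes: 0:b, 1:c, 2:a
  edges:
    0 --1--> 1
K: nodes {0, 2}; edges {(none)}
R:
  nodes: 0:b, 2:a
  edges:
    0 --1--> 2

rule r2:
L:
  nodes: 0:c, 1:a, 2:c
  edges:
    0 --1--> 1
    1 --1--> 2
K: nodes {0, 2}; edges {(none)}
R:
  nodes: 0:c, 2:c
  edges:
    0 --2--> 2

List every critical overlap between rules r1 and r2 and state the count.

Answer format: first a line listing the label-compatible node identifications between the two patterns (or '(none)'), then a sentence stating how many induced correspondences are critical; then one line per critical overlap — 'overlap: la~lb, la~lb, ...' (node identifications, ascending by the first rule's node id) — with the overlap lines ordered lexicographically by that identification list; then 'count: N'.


label-compatible node identifications between L(r1) and L(r2): 1~0, 1~2, 2~1
1 of the induced correspondences is a critical overlap of r1 and r2.
overlap: 2~1
count: 1


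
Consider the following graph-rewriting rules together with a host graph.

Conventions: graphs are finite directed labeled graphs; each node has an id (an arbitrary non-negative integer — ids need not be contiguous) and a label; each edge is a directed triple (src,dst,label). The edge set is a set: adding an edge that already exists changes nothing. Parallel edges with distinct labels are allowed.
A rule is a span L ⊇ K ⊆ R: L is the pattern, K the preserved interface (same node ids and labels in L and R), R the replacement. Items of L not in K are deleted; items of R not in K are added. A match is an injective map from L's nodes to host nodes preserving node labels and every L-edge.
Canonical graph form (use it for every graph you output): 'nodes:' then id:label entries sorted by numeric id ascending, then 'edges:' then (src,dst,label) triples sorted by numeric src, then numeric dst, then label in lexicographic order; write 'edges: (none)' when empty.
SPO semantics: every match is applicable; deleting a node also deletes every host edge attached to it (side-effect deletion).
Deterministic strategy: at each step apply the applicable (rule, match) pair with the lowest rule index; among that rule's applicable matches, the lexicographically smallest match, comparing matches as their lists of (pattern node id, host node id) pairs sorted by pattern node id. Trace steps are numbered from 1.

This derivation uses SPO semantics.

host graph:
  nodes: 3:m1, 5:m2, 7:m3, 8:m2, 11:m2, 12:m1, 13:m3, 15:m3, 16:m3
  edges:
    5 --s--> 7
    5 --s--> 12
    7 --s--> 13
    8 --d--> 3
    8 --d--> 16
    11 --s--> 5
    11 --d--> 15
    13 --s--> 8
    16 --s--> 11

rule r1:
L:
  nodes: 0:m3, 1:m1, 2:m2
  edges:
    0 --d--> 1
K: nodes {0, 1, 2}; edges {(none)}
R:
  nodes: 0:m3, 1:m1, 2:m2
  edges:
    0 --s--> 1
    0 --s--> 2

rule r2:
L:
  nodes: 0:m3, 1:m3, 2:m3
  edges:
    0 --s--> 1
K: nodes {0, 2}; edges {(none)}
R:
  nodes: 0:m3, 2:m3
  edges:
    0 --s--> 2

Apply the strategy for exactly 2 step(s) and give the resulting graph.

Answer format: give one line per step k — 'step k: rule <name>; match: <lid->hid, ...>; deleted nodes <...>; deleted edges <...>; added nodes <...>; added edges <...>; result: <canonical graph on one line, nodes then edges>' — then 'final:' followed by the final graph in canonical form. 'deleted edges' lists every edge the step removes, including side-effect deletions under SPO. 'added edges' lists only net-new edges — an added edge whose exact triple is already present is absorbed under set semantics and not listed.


step 1: rule r2; match: 0->7, 1->13, 2->15; deleted nodes 13; deleted edges (7,13,s); (13,8,s); added nodes (none); added edges (7,15,s); result: nodes: 3:m1, 5:m2, 7:m3, 8:m2, 11:m2, 12:m1, 15:m3, 16:m3 edges: (5,7,s); (5,12,s); (7,15,s); (8,3,d); (8,16,d); (11,5,s); (11,15,d); (16,11,s)
step 2: rule r2; match: 0->7, 1->15, 2->16; deleted nodes 15; deleted edges (7,15,s); (11,15,d); added nodes (none); added edges (7,16,s); result: nodes: 3:m1, 5:m2, 7:m3, 8:m2, 11:m2, 12:m1, 16:m3 edges: (5,7,s); (5,12,s); (7,16,s); (8,3,d); (8,16,d); (11,5,s); (16,11,s)
final:
nodes: 3:m1, 5:m2, 7:m3, 8:m2, 11:m2, 12:m1, 16:m3
edges: (5,7,s); (5,12,s); (7,16,s); (8,3,d); (8,16,d); (11,5,s); (16,11,s)


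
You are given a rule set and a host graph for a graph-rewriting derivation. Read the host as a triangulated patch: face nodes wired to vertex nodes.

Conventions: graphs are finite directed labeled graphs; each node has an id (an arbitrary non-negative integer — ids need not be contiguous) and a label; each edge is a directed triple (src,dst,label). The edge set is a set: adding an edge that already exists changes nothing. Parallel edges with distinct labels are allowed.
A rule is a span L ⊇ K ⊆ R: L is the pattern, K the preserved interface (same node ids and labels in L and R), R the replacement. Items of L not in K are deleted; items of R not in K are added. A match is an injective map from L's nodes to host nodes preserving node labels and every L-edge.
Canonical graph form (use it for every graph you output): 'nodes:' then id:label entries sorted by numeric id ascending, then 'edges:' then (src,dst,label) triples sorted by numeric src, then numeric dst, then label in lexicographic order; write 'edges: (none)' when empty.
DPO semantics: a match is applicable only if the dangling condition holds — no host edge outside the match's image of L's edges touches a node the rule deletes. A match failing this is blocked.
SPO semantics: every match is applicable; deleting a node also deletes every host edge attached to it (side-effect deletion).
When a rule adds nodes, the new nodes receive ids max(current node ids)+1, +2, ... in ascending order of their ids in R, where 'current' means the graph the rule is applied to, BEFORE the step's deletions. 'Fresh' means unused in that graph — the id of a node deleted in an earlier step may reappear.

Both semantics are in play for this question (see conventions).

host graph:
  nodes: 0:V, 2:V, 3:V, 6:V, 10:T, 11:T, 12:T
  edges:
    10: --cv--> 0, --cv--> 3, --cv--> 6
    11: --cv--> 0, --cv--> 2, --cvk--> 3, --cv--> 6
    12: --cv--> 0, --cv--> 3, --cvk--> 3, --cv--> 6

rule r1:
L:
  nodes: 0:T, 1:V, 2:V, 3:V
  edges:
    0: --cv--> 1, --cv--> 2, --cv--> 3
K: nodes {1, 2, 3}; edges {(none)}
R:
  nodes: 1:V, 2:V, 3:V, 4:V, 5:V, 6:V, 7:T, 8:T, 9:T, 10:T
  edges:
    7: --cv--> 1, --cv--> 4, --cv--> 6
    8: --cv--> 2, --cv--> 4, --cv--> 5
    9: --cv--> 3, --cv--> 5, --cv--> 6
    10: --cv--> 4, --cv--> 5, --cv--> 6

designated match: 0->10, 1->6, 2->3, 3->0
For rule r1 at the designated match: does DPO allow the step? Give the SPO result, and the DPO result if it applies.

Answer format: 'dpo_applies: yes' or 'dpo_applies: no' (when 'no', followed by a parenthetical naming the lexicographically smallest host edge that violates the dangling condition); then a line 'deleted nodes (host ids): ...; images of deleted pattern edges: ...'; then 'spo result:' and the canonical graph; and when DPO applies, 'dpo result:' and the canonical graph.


dpo_applies: yes
deleted nodes (host ids): 10; images of deleted pattern edges: (10,0,cv); (10,3,cv); (10,6,cv)
spo result:
nodes: 0:V, 2:V, 3:V, 6:V, 11:T, 12:T, 13:V, 14:V, 15:V, 16:T, 17:T, 18:T, 19:T
edges: (11,0,cv); (11,2,cv); (11,3,cvk); (11,6,cv); (12,0,cv); (12,3,cv); (12,3,cvk); (12,6,cv); (16,6,cv); (16,13,cv); (16,15,cv); (17,3,cv); (17,13,cv); (17,14,cv); (18,0,cv); (18,14,cv); (18,15,cv); (19,13,cv); (19,14,cv); (19,15,cv)
dpo result:
nodes: 0:V, 2:V, 3:V, 6:V, 11:T, 12:T, 13:V, 14:V, 15:V, 16:T, 17:T, 18:T, 19:T
edges: (11,0,cv); (11,2,cv); (11,3,cvk); (11,6,cv); (12,0,cv); (12,3,cv); (12,3,cvk); (12,6,cv); (16,6,cv); (16,13,cv); (16,15,cv); (17,3,cv); (17,13,cv); (17,14,cv); (18,0,cv); (18,14,cv); (18,15,cv); (19,13,cv); (19,14,cv); (19,15,cv)


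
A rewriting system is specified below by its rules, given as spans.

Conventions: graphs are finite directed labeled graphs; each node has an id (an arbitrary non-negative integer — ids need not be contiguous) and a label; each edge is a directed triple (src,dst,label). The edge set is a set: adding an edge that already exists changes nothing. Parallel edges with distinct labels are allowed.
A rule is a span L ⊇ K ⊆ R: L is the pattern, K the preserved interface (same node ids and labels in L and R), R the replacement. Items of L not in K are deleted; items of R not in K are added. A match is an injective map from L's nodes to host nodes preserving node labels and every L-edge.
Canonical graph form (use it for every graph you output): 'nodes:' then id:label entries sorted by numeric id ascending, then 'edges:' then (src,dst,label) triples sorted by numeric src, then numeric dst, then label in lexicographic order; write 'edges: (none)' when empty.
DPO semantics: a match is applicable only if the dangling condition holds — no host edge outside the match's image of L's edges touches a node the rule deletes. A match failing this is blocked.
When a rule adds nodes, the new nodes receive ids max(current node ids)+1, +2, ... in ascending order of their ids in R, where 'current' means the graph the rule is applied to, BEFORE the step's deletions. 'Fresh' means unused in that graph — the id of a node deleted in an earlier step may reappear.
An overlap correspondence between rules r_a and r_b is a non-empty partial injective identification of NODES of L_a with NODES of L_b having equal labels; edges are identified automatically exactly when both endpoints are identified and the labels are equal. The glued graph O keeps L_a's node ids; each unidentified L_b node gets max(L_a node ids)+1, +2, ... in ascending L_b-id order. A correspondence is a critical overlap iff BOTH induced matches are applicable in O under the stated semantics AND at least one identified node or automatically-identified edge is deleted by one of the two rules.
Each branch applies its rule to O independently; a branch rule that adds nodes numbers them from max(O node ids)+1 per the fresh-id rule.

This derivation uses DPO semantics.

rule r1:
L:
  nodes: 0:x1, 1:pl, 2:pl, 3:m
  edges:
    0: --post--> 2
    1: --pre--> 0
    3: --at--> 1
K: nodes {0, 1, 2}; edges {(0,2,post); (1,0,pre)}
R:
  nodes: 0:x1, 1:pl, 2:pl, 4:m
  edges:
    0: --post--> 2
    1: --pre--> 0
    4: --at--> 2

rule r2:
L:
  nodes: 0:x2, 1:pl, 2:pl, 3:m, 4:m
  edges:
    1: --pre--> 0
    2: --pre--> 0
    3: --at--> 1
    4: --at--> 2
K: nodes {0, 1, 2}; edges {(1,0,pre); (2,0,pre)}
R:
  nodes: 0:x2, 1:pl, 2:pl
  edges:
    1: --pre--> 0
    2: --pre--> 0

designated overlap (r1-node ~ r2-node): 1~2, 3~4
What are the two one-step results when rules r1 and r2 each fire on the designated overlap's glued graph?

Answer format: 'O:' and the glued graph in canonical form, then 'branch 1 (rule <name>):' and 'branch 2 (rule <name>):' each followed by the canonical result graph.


O:
nodes: 0:x1, 1:pl, 2:pl, 3:m, 4:x2, 5:pl, 6:m
edges: (0,2,post); (1,0,pre); (1,4,pre); (3,1,at); (5,4,pre); (6,5,at)
branch 1 (rule r1):
nodes: 0:x1, 1:pl, 2:pl, 4:x2, 5:pl, 6:m, 7:m
edges: (0,2,post); (1,0,pre); (1,4,pre); (5,4,pre); (6,5,at); (7,2,at)
branch 2 (rule r2):
nodes: 0:x1, 1:pl, 2:pl, 4:x2, 5:pl
edges: (0,2,post); (1,0,pre); (1,4,pre); (5,4,pre)


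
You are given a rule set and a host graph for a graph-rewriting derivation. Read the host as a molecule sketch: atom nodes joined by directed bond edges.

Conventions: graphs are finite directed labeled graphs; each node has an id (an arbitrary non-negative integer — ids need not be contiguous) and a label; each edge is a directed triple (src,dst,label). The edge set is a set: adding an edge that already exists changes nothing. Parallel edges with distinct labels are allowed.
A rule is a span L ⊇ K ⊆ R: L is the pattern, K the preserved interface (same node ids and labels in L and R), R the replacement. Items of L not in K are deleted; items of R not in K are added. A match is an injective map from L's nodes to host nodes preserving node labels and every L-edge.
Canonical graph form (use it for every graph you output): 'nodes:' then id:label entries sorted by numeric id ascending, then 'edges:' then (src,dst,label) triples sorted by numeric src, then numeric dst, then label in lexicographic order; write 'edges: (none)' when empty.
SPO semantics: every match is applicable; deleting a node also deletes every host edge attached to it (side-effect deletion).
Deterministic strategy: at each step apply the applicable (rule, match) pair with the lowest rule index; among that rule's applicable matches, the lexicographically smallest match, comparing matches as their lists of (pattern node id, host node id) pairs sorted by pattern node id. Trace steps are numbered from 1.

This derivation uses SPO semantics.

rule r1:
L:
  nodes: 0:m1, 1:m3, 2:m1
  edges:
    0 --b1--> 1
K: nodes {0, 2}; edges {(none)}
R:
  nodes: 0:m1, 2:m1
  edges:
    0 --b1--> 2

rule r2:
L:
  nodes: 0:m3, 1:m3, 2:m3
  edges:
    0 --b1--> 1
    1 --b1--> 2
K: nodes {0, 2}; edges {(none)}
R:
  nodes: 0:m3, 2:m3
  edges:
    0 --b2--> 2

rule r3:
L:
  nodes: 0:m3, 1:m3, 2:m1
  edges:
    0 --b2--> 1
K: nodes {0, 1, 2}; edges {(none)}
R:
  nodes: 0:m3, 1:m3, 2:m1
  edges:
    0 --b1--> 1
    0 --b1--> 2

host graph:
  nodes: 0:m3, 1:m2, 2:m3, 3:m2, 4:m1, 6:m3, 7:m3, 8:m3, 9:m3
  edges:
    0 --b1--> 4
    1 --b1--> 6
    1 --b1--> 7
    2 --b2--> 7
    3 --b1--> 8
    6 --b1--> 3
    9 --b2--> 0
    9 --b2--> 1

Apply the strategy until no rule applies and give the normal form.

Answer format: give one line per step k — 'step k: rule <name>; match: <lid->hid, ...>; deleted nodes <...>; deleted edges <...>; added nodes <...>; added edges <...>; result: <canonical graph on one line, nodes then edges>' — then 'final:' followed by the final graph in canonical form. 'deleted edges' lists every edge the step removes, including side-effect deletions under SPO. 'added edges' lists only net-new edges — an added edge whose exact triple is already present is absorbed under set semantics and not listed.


step 1: rule r3; match: 0->2, 1->7, 2->4; deleted nodes (none); deleted edges (2,7,b2); added nodes (none); added edges (2,4,b1); (2,7,b1); result: nodes: 0:m3, 1:m2, 2:m3, 3:m2, 4:m1, 6:m3, 7:m3, 8:m3, 9:m3 edges: (0,4,b1); (1,6,b1); (1,7,b1); (2,4,b1); (2,7,b1); (3,8,b1); (6,3,b1); (9,0,b2); (9,1,b2)
step 2: rule r3; match: 0->9, 1->0, 2->4; deleted nodes (none); deleted edges (9,0,b2); added nodes (none); added edges (9,0,b1); (9,4,b1); result: nodes: 0:m3, 1:m2, 2:m3, 3:m2, 4:m1, 6:m3, 7:m3, 8:m3, 9:m3 edges: (0,4,b1); (1,6,b1); (1,7,b1); (2,4,b1); (2,7,b1); (3,8,b1); (6,3,b1); (9,0,b1); (9,1,b2); (9,4,b1)
final:
nodes: 0:m3, 1:m2, 2:m3, 3:m2, 4:m1, 6:m3, 7:m3, 8:m3, 9:m3
edges: (0,4,b1); (1,6,b1); (1,7,b1); (2,4,b1); (2,7,b1); (3,8,b1); (6,3,b1); (9,0,b1); (9,1,b2); (9,4,b1)


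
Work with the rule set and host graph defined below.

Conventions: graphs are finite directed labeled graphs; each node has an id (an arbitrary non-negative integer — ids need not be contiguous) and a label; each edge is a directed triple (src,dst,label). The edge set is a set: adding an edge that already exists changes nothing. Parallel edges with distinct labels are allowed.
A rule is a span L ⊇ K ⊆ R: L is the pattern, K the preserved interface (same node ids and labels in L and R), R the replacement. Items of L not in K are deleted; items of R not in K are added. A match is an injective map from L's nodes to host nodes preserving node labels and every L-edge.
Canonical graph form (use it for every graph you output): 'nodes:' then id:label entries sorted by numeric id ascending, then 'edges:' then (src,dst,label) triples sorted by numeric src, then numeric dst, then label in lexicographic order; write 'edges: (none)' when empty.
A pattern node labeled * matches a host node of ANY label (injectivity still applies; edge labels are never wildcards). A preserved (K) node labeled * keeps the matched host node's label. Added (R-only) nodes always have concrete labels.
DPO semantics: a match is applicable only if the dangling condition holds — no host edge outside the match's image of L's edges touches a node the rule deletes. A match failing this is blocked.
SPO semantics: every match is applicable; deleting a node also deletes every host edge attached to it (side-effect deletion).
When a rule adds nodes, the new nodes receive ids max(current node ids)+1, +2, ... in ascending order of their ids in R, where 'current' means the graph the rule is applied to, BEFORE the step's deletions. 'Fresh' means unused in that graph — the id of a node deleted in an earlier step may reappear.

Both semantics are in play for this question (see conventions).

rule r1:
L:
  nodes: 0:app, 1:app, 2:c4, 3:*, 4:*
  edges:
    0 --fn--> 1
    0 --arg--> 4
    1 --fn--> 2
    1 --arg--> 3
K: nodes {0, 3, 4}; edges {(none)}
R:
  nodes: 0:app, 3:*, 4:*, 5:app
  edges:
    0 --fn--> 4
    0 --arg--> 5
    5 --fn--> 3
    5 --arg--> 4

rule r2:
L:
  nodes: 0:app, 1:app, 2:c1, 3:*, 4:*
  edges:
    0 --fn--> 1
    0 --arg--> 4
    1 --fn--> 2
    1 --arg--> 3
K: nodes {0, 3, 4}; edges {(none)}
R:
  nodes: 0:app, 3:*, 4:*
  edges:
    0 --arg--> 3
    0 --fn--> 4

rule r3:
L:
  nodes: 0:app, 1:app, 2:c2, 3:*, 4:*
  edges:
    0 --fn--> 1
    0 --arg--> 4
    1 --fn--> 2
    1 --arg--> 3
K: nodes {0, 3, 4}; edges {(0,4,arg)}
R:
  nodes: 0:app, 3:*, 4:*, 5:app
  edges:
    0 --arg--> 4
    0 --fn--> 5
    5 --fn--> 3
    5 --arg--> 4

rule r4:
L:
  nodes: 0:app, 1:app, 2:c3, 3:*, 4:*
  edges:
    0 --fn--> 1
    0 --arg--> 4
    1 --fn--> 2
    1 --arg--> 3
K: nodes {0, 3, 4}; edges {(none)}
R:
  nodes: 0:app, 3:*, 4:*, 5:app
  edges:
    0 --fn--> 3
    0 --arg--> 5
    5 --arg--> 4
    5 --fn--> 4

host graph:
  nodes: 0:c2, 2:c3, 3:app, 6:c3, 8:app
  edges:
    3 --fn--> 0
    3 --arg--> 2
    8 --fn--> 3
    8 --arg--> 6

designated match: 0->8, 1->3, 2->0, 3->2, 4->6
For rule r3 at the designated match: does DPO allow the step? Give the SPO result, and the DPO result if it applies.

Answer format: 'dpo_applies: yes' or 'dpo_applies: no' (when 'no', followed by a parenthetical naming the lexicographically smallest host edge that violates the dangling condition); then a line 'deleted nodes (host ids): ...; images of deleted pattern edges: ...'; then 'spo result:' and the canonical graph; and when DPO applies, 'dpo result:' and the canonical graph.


dpo_applies: yes
deleted nodes (host ids): 0, 3; images of deleted pattern edges: (3,0,fn); (3,2,arg); (8,3,fn)
spo result:
nodes: 2:c3, 6:c3, 8:app, 9:app
edges: (8,6,arg); (8,9,fn); (9,2,fn); (9,6,arg)
dpo result:
nodes: 2:c3, 6:c3, 8:app, 9:app
edges: (8,6,arg); (8,9,fn); (9,2,fn); (9,6,arg)


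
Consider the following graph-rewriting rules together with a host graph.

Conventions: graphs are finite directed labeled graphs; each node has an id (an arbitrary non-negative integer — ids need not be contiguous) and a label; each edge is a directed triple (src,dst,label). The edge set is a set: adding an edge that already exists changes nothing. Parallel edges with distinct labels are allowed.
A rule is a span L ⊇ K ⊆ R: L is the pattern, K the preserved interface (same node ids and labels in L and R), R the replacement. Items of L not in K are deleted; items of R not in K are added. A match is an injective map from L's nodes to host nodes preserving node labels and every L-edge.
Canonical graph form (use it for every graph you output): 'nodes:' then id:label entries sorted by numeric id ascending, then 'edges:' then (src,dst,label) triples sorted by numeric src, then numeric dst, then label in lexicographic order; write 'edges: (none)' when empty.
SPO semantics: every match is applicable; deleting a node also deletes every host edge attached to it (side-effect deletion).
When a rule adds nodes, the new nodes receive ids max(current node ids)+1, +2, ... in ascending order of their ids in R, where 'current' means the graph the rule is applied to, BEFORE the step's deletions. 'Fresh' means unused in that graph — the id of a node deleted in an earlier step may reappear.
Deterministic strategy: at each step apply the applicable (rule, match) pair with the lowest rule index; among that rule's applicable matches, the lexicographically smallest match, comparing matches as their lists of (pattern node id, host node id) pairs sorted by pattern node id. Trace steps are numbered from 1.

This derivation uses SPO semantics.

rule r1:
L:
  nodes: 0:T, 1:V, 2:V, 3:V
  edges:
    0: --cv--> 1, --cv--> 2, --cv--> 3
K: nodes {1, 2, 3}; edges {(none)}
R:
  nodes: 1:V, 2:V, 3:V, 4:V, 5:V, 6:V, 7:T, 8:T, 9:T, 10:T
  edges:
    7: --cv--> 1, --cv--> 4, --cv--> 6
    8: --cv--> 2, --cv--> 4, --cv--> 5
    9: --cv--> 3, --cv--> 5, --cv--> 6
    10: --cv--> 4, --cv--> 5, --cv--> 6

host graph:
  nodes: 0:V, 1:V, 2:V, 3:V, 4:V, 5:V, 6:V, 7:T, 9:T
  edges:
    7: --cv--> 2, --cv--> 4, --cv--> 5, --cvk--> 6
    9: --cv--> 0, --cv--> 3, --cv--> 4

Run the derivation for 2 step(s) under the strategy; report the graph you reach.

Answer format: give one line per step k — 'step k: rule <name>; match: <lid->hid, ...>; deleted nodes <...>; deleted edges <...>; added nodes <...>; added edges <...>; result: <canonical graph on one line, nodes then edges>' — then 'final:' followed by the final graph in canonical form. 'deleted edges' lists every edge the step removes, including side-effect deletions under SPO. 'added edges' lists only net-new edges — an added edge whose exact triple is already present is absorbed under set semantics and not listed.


step 1: rule r1; match: 0->7, 1->2, 2->4, 3->5; deleted nodes 7; deleted edges (7,2,cv); (7,4,cv); (7,5,cv); (7,6,cvk); added nodes 10, 11, 12, 13, 14, 15, 16; added edges (13,2,cv); (13,10,cv); (13,12,cv); (14,4,cv); (14,10,cv); (14,11,cv); (15,5,cv); (15,11,cv); (15,12,cv); (16,10,cv); (16,11,cv); (16,12,cv); result: nodes: 0:V, 1:V, 2:V, 3:V, 4:V, 5:V, 6:V, 9:T, 10:V, 11:V, 12:V, 13:T, 14:T, 15:T, 16:T edges: (9,0,cv); (9,3,cv); (9,4,cv); (13,2,cv); (13,10,cv); (13,12,cv); (14,4,cv); (14,10,cv); (14,11,cv); (15,5,cv); (15,11,cv); (15,12,cv); (16,10,cv); (16,11,cv); (16,12,cv)
step 2: rule r1; match: 0->9, 1->0, 2->3, 3->4; deleted nodes 9; deleted edges (9,0,cv); (9,3,cv); (9,4,cv); added nodes 17, 18, 19, 20, 21, 22, 23; added edges (20,0,cv); (20,17,cv); (20,19,cv); (21,3,cv); (21,17,cv); (21,18,cv); (22,4,cv); (22,18,cv); (22,19,cv); (23,17,cv); (23,18,cv); (23,19,cv); result: nodes: 0:V, 1:V, 2:V, 3:V, 4:V, 5:V, 6:V, 10:V, 11:V, 12:V, 13:T, 14:T, 15:T, 16:T, 17:V, 18:V, 19:V, 20:T, 21:T, 22:T, 23:T edges: (13,2,cv); (13,10,cv); (13,12,cv); (14,4,cv); (14,10,cv); (14,11,cv); (15,5,cv); (15,11,cv); (15,12,cv); (16,10,cv); (16,11,cv); (16,12,cv); (20,0,cv); (20,17,cv); (20,19,cv); (21,3,cv); (21,17,cv); (21,18,cv); (22,4,cv); (22,18,cv); (22,19,cv); (23,17,cv); (23,18,cv); (23,19,cv)
final:
nodes: 0:V, 1:V, 2:V, 3:V, 4:V, 5:V, 6:V, 10:V, 11:V, 12:V, 13:T, 14:T, 15:T, 16:T, 17:V, 18:V, 19:V, 20:T, 21:T, 22:T, 23:T
edges: (13,2,cv); (13,10,cv); (13,12,cv); (14,4,cv); (14,10,cv); (14,11,cv); (15,5,cv); (15,11,cv); (15,12,cv); (16,10,cv); (16,11,cv); (16,12,cv); (20,0,cv); (20,17,cv); (20,19,cv); (21,3,cv); (21,17,cv); (21,18,cv); (22,4,cv); (22,18,cv); (22,19,cv); (23,17,cv); (23,18,cv); (23,19,cv)
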